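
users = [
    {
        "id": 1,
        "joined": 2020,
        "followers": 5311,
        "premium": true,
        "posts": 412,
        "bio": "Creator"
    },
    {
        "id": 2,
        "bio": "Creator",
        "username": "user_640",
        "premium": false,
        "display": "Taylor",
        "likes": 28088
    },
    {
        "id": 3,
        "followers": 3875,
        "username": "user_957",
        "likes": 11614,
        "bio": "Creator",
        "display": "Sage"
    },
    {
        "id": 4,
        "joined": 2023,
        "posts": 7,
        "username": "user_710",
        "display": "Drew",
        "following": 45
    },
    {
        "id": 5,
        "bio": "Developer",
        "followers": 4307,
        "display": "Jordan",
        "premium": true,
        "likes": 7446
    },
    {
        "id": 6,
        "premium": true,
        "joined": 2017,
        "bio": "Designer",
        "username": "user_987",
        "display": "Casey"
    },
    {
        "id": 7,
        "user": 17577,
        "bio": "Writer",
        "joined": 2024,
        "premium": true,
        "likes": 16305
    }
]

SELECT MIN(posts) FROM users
7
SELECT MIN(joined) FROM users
2017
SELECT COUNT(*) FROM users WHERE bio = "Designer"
1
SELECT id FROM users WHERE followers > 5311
[]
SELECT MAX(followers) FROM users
5311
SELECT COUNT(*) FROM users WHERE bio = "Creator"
3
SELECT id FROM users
[1, 2, 3, 4, 5, 6, 7]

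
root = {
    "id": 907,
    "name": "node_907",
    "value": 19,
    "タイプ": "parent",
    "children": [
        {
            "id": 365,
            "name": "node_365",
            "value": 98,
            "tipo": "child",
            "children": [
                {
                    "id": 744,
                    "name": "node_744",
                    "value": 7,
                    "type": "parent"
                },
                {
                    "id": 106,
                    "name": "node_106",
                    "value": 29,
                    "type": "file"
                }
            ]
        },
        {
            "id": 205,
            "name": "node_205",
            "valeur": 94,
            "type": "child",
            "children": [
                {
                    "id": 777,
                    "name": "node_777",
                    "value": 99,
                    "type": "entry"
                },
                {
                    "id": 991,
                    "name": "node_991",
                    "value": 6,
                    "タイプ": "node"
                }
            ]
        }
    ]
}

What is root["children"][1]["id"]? 205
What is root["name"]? "node_907"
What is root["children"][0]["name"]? "node_365"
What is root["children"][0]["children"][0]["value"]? 7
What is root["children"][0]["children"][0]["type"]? "parent"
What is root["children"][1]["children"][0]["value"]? 99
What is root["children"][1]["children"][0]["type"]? "entry"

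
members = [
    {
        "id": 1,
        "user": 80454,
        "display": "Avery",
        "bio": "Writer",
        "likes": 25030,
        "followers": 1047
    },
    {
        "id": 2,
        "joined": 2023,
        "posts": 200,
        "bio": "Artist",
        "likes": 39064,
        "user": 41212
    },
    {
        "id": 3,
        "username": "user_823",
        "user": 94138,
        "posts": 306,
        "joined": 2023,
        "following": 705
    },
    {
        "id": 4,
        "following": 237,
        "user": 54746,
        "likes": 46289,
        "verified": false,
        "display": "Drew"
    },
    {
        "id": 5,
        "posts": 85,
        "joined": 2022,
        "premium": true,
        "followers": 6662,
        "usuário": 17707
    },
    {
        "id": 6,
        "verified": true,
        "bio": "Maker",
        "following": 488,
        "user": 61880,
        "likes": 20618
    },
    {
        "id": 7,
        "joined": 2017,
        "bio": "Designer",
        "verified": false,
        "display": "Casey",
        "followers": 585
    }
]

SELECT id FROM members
[1, 2, 3, 4, 5, 6, 7]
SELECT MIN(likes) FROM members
20618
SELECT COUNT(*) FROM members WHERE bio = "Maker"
1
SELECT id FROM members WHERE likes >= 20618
[1, 2, 4, 6]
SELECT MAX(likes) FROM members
46289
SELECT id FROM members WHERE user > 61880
[1, 3]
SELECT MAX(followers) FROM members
6662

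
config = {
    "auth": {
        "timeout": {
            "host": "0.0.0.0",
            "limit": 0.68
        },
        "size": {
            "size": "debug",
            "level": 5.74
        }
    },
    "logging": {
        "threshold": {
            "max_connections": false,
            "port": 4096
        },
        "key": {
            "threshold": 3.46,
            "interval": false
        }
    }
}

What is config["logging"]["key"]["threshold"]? 3.46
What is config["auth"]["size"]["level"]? 5.74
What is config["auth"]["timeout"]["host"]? "0.0.0.0"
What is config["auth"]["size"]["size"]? "debug"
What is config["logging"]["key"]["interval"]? False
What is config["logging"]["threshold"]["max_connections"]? False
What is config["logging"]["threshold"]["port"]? 4096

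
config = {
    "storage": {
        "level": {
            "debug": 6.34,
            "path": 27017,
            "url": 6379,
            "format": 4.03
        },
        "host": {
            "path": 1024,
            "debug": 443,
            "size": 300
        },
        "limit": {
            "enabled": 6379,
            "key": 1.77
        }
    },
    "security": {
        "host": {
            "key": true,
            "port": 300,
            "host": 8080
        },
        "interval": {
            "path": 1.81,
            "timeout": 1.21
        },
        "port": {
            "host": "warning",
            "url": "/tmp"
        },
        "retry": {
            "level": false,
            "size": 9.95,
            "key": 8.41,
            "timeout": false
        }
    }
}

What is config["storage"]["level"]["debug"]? 6.34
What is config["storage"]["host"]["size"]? 300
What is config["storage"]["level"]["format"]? 4.03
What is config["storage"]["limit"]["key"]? 1.77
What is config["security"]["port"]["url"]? "/tmp"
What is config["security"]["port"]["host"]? "warning"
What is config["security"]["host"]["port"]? 300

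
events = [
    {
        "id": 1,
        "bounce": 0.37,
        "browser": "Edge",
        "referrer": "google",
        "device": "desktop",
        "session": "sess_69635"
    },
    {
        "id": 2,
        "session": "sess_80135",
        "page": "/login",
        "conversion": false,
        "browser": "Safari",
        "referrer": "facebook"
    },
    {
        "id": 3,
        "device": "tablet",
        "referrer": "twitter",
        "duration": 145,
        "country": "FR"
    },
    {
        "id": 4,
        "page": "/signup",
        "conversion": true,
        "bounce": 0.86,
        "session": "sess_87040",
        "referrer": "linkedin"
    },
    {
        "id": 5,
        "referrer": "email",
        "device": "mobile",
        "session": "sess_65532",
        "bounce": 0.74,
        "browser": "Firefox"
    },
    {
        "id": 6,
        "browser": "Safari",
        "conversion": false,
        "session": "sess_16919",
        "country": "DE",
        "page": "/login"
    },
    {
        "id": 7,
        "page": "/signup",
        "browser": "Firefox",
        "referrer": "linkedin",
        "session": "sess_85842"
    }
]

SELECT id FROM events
[1, 2, 3, 4, 5, 6, 7]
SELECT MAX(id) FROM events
7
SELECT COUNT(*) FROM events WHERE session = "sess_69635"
1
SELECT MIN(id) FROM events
1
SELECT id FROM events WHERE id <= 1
[1]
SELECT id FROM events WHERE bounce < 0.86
[1, 5]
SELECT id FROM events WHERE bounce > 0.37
[4, 5]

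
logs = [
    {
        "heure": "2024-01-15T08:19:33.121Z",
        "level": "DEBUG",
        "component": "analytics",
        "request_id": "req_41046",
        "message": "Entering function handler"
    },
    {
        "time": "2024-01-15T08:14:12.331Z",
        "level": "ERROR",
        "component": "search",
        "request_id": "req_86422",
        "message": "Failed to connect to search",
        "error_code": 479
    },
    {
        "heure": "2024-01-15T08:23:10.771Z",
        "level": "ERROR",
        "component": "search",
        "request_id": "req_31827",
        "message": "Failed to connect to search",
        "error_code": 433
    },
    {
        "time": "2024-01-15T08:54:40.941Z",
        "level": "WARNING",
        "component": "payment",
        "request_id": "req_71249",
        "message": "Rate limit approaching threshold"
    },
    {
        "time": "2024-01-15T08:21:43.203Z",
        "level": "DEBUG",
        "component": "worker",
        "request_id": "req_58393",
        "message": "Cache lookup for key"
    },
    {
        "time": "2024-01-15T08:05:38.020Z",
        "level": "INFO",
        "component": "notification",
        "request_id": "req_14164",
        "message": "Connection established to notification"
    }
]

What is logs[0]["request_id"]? "req_41046"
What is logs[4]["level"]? "DEBUG"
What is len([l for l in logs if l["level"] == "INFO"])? 1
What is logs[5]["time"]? "2024-01-15T08:05:38.020Z"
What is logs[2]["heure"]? "2024-01-15T08:23:10.771Z"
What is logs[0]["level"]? "DEBUG"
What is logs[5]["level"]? "INFO"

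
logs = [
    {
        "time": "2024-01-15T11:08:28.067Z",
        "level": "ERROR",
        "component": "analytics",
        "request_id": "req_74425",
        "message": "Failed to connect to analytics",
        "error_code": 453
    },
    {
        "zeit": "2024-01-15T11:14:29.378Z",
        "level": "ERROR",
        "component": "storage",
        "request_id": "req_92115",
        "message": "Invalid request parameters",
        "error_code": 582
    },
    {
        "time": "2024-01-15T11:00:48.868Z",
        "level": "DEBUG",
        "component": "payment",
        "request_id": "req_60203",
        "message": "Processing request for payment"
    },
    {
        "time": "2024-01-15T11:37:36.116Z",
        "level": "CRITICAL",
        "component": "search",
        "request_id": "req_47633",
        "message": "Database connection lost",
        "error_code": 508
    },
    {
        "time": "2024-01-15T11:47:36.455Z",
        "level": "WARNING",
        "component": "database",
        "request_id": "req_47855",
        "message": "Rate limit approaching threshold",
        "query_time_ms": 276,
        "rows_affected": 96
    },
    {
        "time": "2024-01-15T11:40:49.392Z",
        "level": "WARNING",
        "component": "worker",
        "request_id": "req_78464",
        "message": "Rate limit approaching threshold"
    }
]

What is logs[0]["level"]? "ERROR"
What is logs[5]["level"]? "WARNING"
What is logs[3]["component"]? "search"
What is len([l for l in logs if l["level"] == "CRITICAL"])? 1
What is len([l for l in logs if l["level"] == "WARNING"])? 2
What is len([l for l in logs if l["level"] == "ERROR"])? 2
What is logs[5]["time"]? "2024-01-15T11:40:49.392Z"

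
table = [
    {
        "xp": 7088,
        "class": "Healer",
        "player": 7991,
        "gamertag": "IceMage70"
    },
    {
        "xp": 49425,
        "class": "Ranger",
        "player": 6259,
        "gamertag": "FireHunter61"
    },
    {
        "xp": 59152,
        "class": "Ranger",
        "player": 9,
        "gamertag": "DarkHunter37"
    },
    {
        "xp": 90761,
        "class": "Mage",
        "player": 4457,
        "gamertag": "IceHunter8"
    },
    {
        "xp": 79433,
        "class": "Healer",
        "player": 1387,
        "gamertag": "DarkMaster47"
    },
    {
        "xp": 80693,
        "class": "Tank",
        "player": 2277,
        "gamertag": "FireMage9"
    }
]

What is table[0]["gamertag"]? "IceMage70"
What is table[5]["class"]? "Tank"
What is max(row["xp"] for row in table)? 90761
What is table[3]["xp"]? 90761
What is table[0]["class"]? "Healer"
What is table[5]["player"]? 2277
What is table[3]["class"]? "Mage"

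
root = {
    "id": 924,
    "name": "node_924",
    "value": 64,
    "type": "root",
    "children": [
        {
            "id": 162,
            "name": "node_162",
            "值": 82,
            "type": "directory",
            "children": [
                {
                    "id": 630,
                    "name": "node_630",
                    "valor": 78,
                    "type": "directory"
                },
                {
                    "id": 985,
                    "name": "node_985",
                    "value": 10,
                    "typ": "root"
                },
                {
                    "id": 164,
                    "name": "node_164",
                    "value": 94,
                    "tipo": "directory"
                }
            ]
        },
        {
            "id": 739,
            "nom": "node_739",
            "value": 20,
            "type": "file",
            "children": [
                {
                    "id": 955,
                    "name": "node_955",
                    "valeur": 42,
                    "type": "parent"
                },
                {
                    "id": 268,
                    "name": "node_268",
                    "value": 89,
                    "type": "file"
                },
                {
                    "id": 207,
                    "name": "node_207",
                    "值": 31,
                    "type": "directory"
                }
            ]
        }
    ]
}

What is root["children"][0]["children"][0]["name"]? "node_630"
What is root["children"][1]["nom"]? "node_739"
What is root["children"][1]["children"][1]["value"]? 89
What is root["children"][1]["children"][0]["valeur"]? 42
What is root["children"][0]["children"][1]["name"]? "node_985"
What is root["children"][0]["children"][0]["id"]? 630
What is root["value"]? 64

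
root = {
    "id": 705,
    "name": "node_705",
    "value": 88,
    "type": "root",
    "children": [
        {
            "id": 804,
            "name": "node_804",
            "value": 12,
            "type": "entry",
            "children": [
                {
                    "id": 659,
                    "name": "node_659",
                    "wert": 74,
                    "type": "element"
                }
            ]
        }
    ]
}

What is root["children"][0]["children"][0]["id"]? 659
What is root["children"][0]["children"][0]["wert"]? 74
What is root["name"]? "node_705"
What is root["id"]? 705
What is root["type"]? "root"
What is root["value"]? 88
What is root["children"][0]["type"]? "entry"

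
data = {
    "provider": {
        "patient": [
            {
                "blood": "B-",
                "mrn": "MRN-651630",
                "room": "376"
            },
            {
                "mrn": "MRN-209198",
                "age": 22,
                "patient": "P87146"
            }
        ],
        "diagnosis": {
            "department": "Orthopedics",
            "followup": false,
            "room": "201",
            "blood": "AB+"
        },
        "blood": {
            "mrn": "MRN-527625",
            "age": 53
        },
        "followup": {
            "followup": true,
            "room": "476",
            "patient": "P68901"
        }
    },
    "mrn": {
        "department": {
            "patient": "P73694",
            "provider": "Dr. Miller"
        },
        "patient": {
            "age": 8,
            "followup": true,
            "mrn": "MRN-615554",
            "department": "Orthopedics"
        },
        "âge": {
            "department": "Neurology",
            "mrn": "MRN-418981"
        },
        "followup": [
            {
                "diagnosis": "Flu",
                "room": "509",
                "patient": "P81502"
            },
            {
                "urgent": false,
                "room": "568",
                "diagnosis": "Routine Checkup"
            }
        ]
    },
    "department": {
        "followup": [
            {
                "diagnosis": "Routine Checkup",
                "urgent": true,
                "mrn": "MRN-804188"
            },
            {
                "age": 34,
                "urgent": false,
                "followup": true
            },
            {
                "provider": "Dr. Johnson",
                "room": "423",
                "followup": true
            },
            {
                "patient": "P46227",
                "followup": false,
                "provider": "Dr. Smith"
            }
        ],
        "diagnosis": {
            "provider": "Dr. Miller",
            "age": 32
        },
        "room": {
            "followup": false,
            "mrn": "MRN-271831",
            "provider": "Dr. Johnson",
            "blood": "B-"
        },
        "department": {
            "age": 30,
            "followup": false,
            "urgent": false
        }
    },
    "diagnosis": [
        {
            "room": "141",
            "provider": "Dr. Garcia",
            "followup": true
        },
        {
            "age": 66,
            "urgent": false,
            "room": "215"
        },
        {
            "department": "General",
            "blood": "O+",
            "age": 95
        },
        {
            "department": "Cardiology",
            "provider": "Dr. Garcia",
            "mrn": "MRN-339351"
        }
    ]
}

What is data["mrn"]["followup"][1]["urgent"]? False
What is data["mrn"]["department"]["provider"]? "Dr. Miller"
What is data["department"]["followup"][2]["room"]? "423"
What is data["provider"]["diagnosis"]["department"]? "Orthopedics"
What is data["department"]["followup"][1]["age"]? 34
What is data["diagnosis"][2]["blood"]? "O+"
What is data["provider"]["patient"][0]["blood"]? "B-"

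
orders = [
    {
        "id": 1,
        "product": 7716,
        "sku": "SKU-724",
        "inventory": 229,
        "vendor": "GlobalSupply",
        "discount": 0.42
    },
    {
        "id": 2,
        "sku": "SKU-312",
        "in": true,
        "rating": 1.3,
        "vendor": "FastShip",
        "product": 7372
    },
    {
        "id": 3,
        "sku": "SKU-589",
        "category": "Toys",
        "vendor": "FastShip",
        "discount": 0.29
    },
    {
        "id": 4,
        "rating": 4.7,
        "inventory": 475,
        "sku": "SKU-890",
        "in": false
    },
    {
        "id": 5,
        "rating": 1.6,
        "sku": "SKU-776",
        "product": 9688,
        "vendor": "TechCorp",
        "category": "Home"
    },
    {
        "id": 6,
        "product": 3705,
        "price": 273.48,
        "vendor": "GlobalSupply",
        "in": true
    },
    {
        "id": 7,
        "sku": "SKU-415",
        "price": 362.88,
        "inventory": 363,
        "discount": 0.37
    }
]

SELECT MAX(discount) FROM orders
0.42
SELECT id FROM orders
[1, 2, 3, 4, 5, 6, 7]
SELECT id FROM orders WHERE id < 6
[1, 2, 3, 4, 5]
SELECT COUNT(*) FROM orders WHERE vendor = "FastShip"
2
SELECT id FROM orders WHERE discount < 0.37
[3]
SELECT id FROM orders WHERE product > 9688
[]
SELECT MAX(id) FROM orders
7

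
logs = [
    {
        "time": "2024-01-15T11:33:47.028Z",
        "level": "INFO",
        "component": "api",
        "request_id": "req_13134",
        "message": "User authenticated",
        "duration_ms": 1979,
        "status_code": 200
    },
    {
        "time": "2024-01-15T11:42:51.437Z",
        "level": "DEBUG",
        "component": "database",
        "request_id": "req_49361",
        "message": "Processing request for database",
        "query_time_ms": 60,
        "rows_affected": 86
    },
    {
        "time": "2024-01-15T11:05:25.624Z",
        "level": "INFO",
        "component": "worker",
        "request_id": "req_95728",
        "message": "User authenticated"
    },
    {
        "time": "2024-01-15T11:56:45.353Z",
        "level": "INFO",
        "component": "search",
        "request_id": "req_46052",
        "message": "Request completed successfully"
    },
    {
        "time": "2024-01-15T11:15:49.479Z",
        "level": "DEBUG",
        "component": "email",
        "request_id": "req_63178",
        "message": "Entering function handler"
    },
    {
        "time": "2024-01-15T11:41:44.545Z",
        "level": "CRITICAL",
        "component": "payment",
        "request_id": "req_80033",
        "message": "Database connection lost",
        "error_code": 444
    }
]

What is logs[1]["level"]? "DEBUG"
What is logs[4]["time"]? "2024-01-15T11:15:49.479Z"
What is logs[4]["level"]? "DEBUG"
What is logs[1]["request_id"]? "req_49361"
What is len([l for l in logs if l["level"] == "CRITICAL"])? 1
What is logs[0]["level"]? "INFO"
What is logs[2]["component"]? "worker"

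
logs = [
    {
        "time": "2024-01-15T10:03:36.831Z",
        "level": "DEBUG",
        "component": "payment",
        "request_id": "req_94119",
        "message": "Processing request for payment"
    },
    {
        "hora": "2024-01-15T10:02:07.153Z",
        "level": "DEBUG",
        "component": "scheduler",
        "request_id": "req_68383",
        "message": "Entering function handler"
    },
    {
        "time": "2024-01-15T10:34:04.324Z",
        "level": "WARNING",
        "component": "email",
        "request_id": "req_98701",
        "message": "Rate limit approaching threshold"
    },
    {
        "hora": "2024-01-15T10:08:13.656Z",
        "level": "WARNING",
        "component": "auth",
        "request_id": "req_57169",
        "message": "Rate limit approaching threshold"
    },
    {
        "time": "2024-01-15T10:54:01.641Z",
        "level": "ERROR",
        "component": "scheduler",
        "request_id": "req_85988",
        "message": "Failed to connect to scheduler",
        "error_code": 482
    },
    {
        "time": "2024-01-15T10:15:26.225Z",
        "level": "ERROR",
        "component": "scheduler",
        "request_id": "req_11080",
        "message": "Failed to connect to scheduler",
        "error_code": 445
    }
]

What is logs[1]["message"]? "Entering function handler"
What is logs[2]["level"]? "WARNING"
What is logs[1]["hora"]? "2024-01-15T10:02:07.153Z"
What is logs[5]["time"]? "2024-01-15T10:15:26.225Z"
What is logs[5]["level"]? "ERROR"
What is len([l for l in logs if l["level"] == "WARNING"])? 2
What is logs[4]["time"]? "2024-01-15T10:54:01.641Z"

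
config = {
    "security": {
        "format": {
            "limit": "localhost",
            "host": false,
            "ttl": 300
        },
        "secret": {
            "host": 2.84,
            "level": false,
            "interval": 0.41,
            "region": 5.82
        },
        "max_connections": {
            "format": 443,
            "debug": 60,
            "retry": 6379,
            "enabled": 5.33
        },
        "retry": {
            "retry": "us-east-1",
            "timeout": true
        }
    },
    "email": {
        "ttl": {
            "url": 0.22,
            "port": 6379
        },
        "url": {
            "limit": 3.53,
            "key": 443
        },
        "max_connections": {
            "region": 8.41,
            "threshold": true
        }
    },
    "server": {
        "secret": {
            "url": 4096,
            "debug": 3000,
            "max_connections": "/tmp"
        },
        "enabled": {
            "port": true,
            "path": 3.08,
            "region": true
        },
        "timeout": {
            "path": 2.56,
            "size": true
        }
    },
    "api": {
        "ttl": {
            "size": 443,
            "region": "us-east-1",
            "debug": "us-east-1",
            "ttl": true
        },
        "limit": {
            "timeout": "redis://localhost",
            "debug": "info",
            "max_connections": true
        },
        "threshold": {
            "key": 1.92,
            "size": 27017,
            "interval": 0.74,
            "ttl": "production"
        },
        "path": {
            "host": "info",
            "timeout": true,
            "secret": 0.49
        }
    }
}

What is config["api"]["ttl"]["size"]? 443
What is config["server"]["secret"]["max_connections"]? "/tmp"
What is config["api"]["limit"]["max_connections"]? True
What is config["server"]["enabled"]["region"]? True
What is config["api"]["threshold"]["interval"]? 0.74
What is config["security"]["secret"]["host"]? 2.84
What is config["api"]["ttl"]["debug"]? "us-east-1"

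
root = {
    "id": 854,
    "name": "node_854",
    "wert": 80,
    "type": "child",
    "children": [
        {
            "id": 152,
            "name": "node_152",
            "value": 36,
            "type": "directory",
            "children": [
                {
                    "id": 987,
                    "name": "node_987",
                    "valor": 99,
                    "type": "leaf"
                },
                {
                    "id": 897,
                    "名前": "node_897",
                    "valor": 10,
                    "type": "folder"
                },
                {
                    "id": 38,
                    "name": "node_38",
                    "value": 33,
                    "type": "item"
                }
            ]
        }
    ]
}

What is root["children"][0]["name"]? "node_152"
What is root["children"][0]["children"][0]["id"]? 987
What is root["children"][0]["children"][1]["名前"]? "node_897"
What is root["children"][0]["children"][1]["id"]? 897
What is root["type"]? "child"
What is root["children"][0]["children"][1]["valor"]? 10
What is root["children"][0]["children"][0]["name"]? "node_987"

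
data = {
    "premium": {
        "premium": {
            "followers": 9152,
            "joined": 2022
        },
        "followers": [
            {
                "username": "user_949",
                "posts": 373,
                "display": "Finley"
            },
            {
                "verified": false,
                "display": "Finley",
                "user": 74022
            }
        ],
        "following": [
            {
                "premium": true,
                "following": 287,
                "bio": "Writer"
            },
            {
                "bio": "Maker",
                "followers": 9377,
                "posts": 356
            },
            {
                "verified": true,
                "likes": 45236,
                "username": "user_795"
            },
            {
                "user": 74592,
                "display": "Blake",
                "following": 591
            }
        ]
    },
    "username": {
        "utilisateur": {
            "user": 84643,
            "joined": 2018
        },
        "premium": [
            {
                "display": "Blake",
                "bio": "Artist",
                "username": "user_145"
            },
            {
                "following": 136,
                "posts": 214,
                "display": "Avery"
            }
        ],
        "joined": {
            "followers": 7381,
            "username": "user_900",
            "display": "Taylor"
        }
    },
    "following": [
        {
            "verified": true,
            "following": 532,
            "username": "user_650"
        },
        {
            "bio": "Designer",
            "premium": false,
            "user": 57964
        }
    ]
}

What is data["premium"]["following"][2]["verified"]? True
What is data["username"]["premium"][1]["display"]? "Avery"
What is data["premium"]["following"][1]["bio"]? "Maker"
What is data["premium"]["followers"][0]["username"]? "user_949"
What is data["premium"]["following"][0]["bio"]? "Writer"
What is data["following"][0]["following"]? 532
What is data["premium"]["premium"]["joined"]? 2022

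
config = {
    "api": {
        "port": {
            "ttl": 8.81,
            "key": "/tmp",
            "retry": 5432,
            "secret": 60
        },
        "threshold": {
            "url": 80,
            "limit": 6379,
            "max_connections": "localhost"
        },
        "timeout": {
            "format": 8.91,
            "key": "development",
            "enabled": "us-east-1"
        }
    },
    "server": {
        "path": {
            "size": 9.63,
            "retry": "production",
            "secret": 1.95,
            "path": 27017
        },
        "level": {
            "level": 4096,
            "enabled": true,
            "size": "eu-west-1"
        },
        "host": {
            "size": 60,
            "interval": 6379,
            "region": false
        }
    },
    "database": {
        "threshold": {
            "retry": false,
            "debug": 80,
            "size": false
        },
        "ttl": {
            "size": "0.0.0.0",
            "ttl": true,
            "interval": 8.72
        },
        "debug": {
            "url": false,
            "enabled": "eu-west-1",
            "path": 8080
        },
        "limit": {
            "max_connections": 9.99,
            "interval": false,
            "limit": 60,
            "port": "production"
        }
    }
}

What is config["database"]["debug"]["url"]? False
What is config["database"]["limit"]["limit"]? 60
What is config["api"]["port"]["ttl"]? 8.81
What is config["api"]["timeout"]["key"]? "development"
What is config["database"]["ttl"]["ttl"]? True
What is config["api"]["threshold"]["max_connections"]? "localhost"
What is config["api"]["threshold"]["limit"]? 6379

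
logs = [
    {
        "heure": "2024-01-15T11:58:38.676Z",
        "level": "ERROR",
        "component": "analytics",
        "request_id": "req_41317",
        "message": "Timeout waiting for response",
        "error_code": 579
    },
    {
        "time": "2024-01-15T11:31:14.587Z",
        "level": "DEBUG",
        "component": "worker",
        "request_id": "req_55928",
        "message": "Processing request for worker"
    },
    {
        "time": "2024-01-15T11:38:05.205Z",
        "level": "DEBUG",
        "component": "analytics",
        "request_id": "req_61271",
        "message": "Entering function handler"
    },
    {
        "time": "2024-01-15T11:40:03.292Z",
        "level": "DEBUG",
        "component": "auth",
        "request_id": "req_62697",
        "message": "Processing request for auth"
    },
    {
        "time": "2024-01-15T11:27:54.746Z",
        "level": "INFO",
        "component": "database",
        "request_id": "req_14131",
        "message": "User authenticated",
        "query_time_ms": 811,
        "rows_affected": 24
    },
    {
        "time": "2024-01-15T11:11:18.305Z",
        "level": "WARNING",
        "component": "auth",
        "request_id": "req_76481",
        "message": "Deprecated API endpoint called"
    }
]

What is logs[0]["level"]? "ERROR"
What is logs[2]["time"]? "2024-01-15T11:38:05.205Z"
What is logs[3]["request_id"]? "req_62697"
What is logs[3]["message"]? "Processing request for auth"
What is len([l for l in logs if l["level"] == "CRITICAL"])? 0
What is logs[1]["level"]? "DEBUG"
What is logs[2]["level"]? "DEBUG"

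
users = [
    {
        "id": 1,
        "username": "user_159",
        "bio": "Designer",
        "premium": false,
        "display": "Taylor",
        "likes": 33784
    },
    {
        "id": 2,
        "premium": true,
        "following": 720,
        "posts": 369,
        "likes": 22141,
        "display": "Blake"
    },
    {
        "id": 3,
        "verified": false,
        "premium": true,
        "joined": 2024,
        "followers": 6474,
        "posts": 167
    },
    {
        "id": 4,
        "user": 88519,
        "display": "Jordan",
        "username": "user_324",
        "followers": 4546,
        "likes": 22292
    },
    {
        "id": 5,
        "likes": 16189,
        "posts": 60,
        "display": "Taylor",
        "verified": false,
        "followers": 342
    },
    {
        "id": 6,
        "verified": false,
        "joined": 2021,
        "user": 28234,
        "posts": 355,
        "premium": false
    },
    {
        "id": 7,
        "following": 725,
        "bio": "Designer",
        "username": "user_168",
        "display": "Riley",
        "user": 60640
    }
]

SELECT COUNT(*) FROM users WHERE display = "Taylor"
2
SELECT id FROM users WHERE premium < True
[1, 6]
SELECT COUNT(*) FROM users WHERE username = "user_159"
1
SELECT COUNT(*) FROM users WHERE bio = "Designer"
2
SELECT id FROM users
[1, 2, 3, 4, 5, 6, 7]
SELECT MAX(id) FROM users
7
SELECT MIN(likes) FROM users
16189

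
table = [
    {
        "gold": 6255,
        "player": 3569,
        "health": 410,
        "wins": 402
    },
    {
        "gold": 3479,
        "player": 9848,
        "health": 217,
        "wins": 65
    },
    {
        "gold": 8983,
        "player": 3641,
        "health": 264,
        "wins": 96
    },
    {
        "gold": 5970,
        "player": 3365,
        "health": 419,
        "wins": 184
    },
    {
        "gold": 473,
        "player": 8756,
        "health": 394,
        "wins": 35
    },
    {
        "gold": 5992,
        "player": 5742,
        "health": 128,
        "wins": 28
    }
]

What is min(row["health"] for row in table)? 128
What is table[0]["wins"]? 402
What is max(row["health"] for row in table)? 419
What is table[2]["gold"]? 8983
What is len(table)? 6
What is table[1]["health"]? 217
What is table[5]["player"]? 5742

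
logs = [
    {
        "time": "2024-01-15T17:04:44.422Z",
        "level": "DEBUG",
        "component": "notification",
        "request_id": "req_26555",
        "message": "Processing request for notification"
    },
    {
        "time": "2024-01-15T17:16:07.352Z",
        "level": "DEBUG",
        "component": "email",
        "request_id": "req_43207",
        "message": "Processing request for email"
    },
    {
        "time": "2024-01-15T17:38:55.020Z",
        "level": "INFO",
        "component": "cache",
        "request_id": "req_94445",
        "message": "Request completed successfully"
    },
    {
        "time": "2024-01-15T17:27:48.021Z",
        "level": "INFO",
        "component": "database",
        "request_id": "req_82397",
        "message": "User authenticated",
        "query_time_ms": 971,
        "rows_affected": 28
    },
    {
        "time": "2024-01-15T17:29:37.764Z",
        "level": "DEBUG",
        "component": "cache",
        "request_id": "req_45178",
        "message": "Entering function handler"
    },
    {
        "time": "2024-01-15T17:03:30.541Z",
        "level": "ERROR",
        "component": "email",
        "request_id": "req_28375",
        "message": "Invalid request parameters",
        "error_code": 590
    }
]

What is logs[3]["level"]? "INFO"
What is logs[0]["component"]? "notification"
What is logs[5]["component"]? "email"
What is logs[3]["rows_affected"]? 28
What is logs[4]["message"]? "Entering function handler"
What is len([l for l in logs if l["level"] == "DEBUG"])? 3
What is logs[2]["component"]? "cache"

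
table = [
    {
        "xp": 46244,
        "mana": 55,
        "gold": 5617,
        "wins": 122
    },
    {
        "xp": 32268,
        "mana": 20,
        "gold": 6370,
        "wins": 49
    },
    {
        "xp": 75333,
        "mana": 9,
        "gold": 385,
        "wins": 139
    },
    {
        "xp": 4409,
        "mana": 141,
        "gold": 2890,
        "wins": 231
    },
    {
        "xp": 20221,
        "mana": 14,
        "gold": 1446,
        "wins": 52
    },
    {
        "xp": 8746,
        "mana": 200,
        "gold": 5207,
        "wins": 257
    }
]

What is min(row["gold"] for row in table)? 385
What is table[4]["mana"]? 14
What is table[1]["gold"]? 6370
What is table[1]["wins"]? 49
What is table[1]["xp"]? 32268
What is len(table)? 6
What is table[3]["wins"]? 231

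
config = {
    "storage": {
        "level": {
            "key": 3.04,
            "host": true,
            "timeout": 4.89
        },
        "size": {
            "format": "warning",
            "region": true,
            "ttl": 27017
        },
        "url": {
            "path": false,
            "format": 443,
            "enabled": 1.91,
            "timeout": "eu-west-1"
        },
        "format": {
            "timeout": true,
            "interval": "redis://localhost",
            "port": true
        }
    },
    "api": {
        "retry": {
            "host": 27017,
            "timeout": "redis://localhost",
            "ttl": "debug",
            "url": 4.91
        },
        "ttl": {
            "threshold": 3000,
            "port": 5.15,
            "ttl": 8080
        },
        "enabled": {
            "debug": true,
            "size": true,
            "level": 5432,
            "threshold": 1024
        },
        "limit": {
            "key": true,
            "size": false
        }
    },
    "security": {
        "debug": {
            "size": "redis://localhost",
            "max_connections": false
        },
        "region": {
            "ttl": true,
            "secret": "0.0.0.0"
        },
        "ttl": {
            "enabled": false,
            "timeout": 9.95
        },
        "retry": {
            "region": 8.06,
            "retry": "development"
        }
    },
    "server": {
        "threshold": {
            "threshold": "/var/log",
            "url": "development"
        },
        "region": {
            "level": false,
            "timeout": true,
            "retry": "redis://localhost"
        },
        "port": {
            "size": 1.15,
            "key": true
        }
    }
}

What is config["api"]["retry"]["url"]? 4.91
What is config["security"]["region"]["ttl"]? True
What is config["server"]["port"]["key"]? True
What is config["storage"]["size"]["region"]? True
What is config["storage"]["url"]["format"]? 443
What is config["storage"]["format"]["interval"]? "redis://localhost"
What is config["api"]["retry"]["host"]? 27017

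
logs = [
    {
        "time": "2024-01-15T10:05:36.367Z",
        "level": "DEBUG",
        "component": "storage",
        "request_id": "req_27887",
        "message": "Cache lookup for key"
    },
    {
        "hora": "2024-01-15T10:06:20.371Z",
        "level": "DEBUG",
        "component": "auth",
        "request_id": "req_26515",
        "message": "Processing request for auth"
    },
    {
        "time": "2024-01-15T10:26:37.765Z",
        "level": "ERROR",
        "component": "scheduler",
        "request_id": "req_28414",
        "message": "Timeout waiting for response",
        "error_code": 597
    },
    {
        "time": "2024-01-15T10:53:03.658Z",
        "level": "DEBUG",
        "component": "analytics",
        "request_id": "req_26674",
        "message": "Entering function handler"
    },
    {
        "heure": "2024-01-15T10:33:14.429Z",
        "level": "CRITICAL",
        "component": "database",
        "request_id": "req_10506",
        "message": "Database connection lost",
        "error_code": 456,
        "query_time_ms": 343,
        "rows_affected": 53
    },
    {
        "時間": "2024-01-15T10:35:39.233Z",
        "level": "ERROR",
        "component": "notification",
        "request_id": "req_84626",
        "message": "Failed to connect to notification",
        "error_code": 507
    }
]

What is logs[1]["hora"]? "2024-01-15T10:06:20.371Z"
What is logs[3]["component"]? "analytics"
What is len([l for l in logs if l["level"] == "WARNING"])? 0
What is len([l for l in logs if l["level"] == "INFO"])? 0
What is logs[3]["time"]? "2024-01-15T10:53:03.658Z"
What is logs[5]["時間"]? "2024-01-15T10:35:39.233Z"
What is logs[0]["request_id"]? "req_27887"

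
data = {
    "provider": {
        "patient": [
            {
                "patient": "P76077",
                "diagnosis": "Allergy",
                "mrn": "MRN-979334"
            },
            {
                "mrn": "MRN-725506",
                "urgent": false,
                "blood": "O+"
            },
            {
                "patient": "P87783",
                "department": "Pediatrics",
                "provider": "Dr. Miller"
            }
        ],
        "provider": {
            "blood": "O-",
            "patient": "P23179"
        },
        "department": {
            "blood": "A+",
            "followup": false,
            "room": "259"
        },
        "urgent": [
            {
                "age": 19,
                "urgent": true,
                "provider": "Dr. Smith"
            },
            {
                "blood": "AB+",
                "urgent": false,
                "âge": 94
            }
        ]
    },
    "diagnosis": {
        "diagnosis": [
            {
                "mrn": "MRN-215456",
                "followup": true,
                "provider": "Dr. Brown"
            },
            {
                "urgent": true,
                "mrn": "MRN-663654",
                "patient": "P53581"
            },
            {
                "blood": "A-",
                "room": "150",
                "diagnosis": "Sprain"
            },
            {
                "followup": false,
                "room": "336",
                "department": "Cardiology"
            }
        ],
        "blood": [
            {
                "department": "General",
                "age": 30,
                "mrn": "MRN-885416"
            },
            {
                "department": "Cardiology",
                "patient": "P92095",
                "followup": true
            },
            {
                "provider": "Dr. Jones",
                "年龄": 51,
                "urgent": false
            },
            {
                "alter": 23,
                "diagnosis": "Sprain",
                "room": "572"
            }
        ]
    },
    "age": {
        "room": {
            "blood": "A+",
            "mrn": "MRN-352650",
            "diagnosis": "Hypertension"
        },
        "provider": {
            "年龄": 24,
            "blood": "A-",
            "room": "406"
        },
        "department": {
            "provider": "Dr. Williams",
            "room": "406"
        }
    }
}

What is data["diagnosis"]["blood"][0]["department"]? "General"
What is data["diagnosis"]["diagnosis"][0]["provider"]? "Dr. Brown"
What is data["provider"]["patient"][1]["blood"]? "O+"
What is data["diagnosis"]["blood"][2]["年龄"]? 51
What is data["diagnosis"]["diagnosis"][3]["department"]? "Cardiology"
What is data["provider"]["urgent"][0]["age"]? 19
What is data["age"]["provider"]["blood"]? "A-"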